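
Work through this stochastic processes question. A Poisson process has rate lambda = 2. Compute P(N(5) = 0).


P(N(t)=k) = (lambda*t)^k * exp(-lambda*t) / k!
lambda*t = 10
= 10^0 * exp(-10) / 0!
= 1 * 4.5400e-05 / 1
= 4.5400e-05

4.5400e-05


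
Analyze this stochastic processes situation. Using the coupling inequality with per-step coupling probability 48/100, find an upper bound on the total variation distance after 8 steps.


TV distance bound <= (1-delta)^n
= (1 - 0.4800)^8
= 0.5200^8
= 0.0053

0.0053


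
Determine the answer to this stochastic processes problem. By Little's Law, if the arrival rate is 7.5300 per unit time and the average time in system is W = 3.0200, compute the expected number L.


Little's Law: L = lambda * W
= 7.5300 * 3.0200
= 22.7406

22.7406


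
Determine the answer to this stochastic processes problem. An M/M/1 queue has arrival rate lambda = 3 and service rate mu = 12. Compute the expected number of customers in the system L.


rho = 3/12 = 0.2500
L = rho/(1-rho)
= 0.2500/0.7500
= 0.3333

0.3333


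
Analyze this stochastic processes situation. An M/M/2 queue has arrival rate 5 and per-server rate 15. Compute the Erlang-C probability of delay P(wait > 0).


a = lambda/mu = 0.3333
rho = a/c = 0.1667
Erlang-C formula applied:
C(c,a) = 0.0476

0.0476


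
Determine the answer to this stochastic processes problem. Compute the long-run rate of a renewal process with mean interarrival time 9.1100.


Long-run renewal rate = 1/E(X)
= 1/9.1100
= 0.1098

0.1098


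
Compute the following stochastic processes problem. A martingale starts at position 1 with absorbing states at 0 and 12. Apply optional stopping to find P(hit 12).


By optional stopping theorem: E(M at tau) = M(0) = 1
P(hit 12)*12 + P(hit 0)*0 = 1
P(hit 12) = (1 - 0)/(12 - 0) = 1/12 = 0.0833

0.0833


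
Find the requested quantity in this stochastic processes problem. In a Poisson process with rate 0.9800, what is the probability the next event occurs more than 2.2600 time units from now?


P(X > t) = exp(-lambda * t)
= exp(-0.9800 * 2.2600)
= exp(-2.2148) = 0.1092

0.1092


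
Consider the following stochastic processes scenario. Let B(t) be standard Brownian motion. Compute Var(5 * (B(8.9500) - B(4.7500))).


Var(alpha*(B(t)-B(s))) = alpha^2 * (t-s)
= 5^2 * (8.9500 - 4.7500)
= 25 * 4.2000
= 105.0000

105.0000


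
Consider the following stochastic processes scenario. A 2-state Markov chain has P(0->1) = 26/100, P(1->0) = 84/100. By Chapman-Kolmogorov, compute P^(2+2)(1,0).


P^4 = P^2 * P^2
Computing via matrix multiplication of the transition matrix.
Entry (1,0) of P^4 = 0.7636

0.7636


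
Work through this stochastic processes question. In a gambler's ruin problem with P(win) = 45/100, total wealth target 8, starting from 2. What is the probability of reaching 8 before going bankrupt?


Gambler's ruin formula:
r = q/p = 0.5500/0.4500 = 1.2222
P(win) = (1 - r^i)/(1 - r^N)
= (1 - 1.2222^2)/(1 - 1.2222^8)
= 0.1241

0.1241


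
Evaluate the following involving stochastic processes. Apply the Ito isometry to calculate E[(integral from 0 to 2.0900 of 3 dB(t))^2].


By Ito isometry: E[(int f dB)^2] = int f^2 dt
= 3^2 * 2.0900
= 9 * 2.0900 = 18.8100

18.8100


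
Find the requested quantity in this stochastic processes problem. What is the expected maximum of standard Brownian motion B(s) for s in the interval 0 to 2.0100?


E(max B(s)) = sqrt(2t/pi)
= sqrt(2*2.0100/pi)
= sqrt(1.2796)
= 1.1312

1.1312


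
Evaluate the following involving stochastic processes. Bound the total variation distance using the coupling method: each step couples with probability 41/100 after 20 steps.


TV distance bound <= (1-delta)^n
= (1 - 0.4100)^20
= 0.5900^20
= 2.6124e-05

2.6124e-05


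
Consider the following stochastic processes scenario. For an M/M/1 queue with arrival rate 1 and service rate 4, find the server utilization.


rho = lambda/mu
= 1/4
= 0.2500

0.2500


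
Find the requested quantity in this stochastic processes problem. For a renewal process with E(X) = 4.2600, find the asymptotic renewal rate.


Long-run renewal rate = 1/E(X)
= 1/4.2600
= 0.2347

0.2347


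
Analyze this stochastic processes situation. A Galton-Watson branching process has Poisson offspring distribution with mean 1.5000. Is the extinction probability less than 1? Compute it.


Since mu = 1.5000 > 1, extinction prob q < 1.
Solve s = exp(mu*(s-1)) iteratively.
q = 0.4172

0.4172


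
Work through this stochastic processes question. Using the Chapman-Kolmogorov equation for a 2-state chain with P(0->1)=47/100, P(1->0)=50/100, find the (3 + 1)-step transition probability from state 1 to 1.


P^4 = P^3 * P^1
Computing via matrix multiplication of the transition matrix.
Entry (1,1) of P^4 = 0.4845

0.4845


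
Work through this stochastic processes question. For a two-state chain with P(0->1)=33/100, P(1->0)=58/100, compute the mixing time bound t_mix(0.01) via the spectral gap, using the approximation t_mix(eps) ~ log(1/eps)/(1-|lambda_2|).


lambda_2 = |1 - p01 - p10| = |1 - 0.3300 - 0.5800| = 0.0900
t_mix ~ log(1/eps)/(1 - |lambda_2|)
= log(100)/(1 - 0.0900) = 4.6052/0.9100
= 5.0606

5.0606


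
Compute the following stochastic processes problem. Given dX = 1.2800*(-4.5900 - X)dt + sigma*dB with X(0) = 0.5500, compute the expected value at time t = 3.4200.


E[X(t)] = mu + (X(0) - mu)*exp(-theta*t)
= -4.5900 + (0.5500 - -4.5900)*exp(-1.2800*3.4200)
= -4.5900 + 5.1400 * 0.0126
= -4.5255

-4.5255


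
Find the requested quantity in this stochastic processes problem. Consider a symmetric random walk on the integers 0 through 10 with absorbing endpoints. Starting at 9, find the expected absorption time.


For symmetric RW on 0,...,N with absorbing barriers, E(i) = i*(N-i)
E(9) = 9 * 1 = 9

9


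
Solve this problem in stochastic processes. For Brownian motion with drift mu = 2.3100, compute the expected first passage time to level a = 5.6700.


Expected first passage time = a/mu
= 5.6700/2.3100
= 2.4545

2.4545


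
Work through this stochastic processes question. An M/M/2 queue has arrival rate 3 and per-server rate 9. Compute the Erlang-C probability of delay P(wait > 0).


a = lambda/mu = 0.3333
rho = a/c = 0.1667
Erlang-C formula applied:
C(c,a) = 0.0476

0.0476


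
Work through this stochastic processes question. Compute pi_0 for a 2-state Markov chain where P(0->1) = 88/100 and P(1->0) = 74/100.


Stationary distribution: pi_0 = p10/(p01+p10), pi_1 = p01/(p01+p10)
p01 = 0.8800, p10 = 0.7400
pi_0 = 0.4568

0.4568


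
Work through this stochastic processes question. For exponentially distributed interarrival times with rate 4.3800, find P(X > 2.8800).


P(X > t) = exp(-lambda * t)
= exp(-4.3800 * 2.8800)
= exp(-12.6144) = 3.3238e-06

3.3238e-06


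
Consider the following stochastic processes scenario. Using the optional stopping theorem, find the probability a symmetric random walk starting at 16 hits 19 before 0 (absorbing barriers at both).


By optional stopping theorem: E(M at tau) = M(0) = 16
P(hit 19)*19 + P(hit 0)*0 = 16
P(hit 19) = (16 - 0)/(19 - 0) = 16/19 = 0.8421

0.8421


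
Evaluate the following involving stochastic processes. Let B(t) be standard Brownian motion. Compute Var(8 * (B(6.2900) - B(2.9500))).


Var(alpha*(B(t)-B(s))) = alpha^2 * (t-s)
= 8^2 * (6.2900 - 2.9500)
= 64 * 3.3400
= 213.7600

213.7600


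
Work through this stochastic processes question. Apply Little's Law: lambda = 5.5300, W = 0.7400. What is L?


Little's Law: L = lambda * W
= 5.5300 * 0.7400
= 4.0922

4.0922


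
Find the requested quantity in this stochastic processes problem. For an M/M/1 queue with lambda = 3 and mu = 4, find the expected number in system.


rho = 3/4 = 0.7500
L = rho/(1-rho)
= 0.7500/0.2500
= 3.0000

3.0000


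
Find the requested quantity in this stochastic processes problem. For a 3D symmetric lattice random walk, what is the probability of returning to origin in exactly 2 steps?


P(return in 2 steps) = P(reverse first step) = 1/(2d)
= 1/6
= 0.1667

0.1667


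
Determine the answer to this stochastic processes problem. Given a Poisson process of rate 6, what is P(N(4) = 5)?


P(N(t)=k) = (lambda*t)^k * exp(-lambda*t) / k!
lambda*t = 24
= 24^5 * exp(-24) / 5!
= 7962624 * 3.7751e-11 / 120
= 2.5050e-06

2.5050e-06


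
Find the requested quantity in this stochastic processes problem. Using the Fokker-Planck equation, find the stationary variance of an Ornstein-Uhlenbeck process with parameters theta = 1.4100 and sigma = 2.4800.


Stationary variance = sigma^2 / (2*theta)
= 2.4800^2 / (2*1.4100)
= 6.1504 / 2.8200
= 2.1810

2.1810


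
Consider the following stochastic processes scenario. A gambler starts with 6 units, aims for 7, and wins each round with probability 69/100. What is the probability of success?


Gambler's ruin formula:
r = q/p = 0.3100/0.6900 = 0.4493
P(win) = (1 - r^i)/(1 - r^N)
= (1 - 0.4493^6)/(1 - 0.4493^7)
= 0.9955

0.9955


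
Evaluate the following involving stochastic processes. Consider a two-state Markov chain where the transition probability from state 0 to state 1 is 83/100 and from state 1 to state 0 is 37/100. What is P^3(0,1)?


Computing P^3 by matrix multiplication.
P = [[0.1700, 0.8300], [0.3700, 0.6300]]
After raising P to the power 3:
P^3(0,1) = 0.6972

0.6972


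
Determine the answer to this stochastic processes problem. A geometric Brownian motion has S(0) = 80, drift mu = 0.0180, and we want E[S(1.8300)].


E[S(t)] = S(0) * exp(mu * t)
= 80 * exp(0.0180 * 1.8300)
= 80 * 1.0335
= 82.6791

82.6791


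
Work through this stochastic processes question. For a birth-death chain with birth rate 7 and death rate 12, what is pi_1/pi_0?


For birth-death process, pi_n/pi_0 = (lambda/mu)^n
= (7/12)^1
= 0.5833

0.5833


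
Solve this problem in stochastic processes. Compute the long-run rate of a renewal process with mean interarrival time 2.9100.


Long-run renewal rate = 1/E(X)
= 1/2.9100
= 0.3436

0.3436


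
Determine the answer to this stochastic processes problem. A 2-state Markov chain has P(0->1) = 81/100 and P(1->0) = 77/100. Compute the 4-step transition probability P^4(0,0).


Computing P^4 by matrix multiplication.
P = [[0.1900, 0.8100], [0.7700, 0.2300]]
After raising P to the power 4:
P^4(0,0) = 0.5454

0.5454


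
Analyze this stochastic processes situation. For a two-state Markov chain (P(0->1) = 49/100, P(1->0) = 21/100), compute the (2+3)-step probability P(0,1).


P^5 = P^2 * P^3
Computing via matrix multiplication of the transition matrix.
Entry (0,1) of P^5 = 0.6983

0.6983


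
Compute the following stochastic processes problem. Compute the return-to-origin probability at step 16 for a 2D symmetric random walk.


P = C(16,8)^2 / 4^16
= 12870^2 / 4294967296
= 165636900 / 4294967296
= 0.0386

0.0386


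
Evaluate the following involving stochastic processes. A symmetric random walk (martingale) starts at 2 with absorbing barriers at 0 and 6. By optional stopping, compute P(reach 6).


By optional stopping theorem: E(M at tau) = M(0) = 2
P(hit 6)*6 + P(hit 0)*0 = 2
P(hit 6) = (2 - 0)/(6 - 0) = 1/3 = 0.3333

0.3333


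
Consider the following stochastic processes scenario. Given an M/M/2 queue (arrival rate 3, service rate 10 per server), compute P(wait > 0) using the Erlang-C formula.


a = lambda/mu = 0.3000
rho = a/c = 0.1500
Erlang-C formula applied:
C(c,a) = 0.0391

0.0391


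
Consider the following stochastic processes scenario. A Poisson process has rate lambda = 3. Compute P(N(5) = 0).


P(N(t)=k) = (lambda*t)^k * exp(-lambda*t) / k!
lambda*t = 15
= 15^0 * exp(-15) / 0!
= 1 * 3.0590e-07 / 1
= 3.0590e-07

3.0590e-07


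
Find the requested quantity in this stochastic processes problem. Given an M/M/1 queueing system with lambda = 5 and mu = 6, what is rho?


rho = lambda/mu
= 5/6
= 0.8333

0.8333


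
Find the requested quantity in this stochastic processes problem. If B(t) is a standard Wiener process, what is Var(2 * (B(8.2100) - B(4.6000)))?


Var(alpha*(B(t)-B(s))) = alpha^2 * (t-s)
= 2^2 * (8.2100 - 4.6000)
= 4 * 3.6100
= 14.4400

14.4400


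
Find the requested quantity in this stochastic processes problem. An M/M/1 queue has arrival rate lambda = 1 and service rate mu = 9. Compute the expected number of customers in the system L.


rho = 1/9 = 0.1111
L = rho/(1-rho)
= 0.1111/0.8889
= 0.1250

0.1250


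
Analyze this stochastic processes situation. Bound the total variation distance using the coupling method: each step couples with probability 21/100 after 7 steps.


TV distance bound <= (1-delta)^n
= (1 - 0.2100)^7
= 0.7900^7
= 0.1920

0.1920


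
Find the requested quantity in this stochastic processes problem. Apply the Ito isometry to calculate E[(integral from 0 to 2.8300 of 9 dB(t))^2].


By Ito isometry: E[(int f dB)^2] = int f^2 dt
= 9^2 * 2.8300
= 81 * 2.8300 = 229.2300

229.2300


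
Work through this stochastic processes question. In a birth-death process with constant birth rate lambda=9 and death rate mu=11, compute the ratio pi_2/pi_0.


For birth-death process, pi_n/pi_0 = (lambda/mu)^n
= (9/11)^2
= 0.6694

0.6694


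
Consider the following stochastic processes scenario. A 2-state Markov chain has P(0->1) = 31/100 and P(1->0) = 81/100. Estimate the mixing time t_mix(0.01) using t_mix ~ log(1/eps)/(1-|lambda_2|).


lambda_2 = |1 - p01 - p10| = |1 - 0.3100 - 0.8100| = 0.1200
t_mix ~ log(1/eps)/(1 - |lambda_2|)
= log(100)/(1 - 0.1200) = 4.6052/0.8800
= 5.2331

5.2331


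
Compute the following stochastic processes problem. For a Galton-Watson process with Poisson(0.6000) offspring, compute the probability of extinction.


Since mu = 0.6000 <= 1, extinction probability = 1.

1.0000


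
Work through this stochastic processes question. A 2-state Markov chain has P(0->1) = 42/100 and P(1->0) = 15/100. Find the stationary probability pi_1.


Stationary distribution: pi_0 = p10/(p01+p10), pi_1 = p01/(p01+p10)
p01 = 0.4200, p10 = 0.1500
pi_1 = 0.7368

0.7368


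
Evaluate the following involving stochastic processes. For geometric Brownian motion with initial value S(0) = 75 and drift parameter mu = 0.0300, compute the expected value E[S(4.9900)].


E[S(t)] = S(0) * exp(mu * t)
= 75 * exp(0.0300 * 4.9900)
= 75 * 1.1615
= 87.1114

87.1114


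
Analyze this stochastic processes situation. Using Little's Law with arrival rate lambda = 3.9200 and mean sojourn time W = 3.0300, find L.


Little's Law: L = lambda * W
= 3.9200 * 3.0300
= 11.8776

11.8776


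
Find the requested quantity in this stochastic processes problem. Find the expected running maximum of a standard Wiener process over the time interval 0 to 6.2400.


E(max B(s)) = sqrt(2t/pi)
= sqrt(2*6.2400/pi)
= sqrt(3.9725)
= 1.9931

1.9931


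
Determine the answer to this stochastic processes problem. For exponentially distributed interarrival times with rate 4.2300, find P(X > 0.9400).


P(X > t) = exp(-lambda * t)
= exp(-4.2300 * 0.9400)
= exp(-3.9762) = 0.0188

0.0188


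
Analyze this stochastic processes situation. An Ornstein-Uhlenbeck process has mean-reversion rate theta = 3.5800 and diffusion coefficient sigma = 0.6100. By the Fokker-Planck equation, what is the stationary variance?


Stationary variance = sigma^2 / (2*theta)
= 0.6100^2 / (2*3.5800)
= 0.3721 / 7.1600
= 0.0520

0.0520


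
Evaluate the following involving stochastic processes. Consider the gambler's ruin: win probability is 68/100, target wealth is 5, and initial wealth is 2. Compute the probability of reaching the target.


Gambler's ruin formula:
r = q/p = 0.3200/0.6800 = 0.4706
P(win) = (1 - r^i)/(1 - r^N)
= (1 - 0.4706^2)/(1 - 0.4706^5)
= 0.7969

0.7969


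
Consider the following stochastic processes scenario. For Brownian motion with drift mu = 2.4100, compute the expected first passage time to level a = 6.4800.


Expected first passage time = a/mu
= 6.4800/2.4100
= 2.6888

2.6888


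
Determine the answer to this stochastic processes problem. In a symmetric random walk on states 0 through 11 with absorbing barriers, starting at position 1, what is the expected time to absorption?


For symmetric RW on 0,...,N with absorbing barriers, E(i) = i*(N-i)
E(1) = 1 * 10 = 10

10


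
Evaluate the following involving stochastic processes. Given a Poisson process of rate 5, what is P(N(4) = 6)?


P(N(t)=k) = (lambda*t)^k * exp(-lambda*t) / k!
lambda*t = 20
= 20^6 * exp(-20) / 6!
= 64000000 * 2.0612e-09 / 720
= 1.8321e-04

1.8321e-04


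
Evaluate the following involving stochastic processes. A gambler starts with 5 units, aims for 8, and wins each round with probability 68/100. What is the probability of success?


Gambler's ruin formula:
r = q/p = 0.3200/0.6800 = 0.4706
P(win) = (1 - r^i)/(1 - r^N)
= (1 - 0.4706^5)/(1 - 0.4706^8)
= 0.9793

0.9793


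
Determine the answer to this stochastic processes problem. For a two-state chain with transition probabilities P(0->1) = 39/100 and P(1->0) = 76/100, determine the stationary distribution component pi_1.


Stationary distribution: pi_0 = p10/(p01+p10), pi_1 = p01/(p01+p10)
p01 = 0.3900, p10 = 0.7600
pi_1 = 0.3391

0.3391


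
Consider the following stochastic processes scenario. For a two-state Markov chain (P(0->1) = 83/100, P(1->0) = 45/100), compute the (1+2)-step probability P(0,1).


P^3 = P^1 * P^2
Computing via matrix multiplication of the transition matrix.
Entry (0,1) of P^3 = 0.6627

0.6627


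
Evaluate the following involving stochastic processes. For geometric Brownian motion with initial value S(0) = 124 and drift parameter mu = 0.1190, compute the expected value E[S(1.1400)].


E[S(t)] = S(0) * exp(mu * t)
= 124 * exp(0.1190 * 1.1400)
= 124 * 1.1453
= 142.0163

142.0163


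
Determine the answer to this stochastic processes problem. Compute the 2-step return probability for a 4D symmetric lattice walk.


P(return in 2 steps) = P(reverse first step) = 1/(2d)
= 1/8
= 0.1250

0.1250


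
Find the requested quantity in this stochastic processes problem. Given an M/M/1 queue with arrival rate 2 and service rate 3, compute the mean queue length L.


rho = 2/3 = 0.6667
L = rho/(1-rho)
= 0.6667/0.3333
= 2.0000

2.0000


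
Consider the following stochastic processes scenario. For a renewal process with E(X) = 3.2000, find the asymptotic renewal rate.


Long-run renewal rate = 1/E(X)
= 1/3.2000
= 0.3125

0.3125


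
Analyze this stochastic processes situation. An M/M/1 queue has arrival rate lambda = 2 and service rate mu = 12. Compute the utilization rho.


rho = lambda/mu
= 2/12
= 0.1667

0.1667


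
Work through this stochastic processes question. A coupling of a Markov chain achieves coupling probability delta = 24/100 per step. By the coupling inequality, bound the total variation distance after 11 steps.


TV distance bound <= (1-delta)^n
= (1 - 0.2400)^11
= 0.7600^11
= 0.0489

0.0489


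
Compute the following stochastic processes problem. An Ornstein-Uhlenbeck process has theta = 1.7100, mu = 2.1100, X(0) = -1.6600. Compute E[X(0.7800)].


E[X(t)] = mu + (X(0) - mu)*exp(-theta*t)
= 2.1100 + (-1.6600 - 2.1100)*exp(-1.7100*0.7800)
= 2.1100 + -3.7700 * 0.2635
= 1.1167

1.1167


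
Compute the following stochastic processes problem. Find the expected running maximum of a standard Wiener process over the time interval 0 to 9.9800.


E(max B(s)) = sqrt(2t/pi)
= sqrt(2*9.9800/pi)
= sqrt(6.3535)
= 2.5206

2.5206


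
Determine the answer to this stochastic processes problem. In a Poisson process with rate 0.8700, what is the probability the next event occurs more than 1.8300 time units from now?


P(X > t) = exp(-lambda * t)
= exp(-0.8700 * 1.8300)
= exp(-1.5921) = 0.2035

0.2035


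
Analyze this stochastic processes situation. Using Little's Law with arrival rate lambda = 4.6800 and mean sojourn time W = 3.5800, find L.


Little's Law: L = lambda * W
= 4.6800 * 3.5800
= 16.7544

16.7544


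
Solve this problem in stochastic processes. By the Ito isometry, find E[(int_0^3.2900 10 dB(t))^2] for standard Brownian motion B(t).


By Ito isometry: E[(int f dB)^2] = int f^2 dt
= 10^2 * 3.2900
= 100 * 3.2900 = 329.0000

329.0000


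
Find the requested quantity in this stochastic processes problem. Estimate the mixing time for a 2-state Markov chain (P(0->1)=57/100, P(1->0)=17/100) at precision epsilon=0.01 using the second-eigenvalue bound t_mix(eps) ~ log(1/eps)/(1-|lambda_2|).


lambda_2 = |1 - p01 - p10| = |1 - 0.5700 - 0.1700| = 0.2600
t_mix ~ log(1/eps)/(1 - |lambda_2|)
= log(100)/(1 - 0.2600) = 4.6052/0.7400
= 6.2232

6.2232


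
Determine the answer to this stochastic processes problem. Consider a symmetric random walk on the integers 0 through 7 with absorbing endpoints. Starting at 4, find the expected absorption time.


For symmetric RW on 0,...,N with absorbing barriers, E(i) = i*(N-i)
E(4) = 4 * 3 = 12

12


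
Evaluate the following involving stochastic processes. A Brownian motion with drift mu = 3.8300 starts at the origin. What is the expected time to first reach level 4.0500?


Expected first passage time = a/mu
= 4.0500/3.8300
= 1.0574

1.0574


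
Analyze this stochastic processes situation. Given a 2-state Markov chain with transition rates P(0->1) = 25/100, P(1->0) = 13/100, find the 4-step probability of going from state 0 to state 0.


Computing P^4 by matrix multiplication.
P = [[0.7500, 0.2500], [0.1300, 0.8700]]
After raising P to the power 4:
P^4(0,0) = 0.4393

0.4393


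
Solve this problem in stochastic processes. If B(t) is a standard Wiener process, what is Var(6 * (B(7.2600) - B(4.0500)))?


Var(alpha*(B(t)-B(s))) = alpha^2 * (t-s)
= 6^2 * (7.2600 - 4.0500)
= 36 * 3.2100
= 115.5600

115.5600


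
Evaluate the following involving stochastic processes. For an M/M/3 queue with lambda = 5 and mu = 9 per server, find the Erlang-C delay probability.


a = lambda/mu = 0.5556
rho = a/c = 0.1852
Erlang-C formula applied:
C(c,a) = 0.0201

0.0201


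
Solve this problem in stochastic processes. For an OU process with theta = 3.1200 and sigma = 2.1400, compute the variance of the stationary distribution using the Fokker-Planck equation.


Stationary variance = sigma^2 / (2*theta)
= 2.1400^2 / (2*3.1200)
= 4.5796 / 6.2400
= 0.7339

0.7339


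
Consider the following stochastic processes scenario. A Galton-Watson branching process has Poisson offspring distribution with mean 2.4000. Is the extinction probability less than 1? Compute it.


Since mu = 2.4000 > 1, extinction prob q < 1.
Solve s = exp(mu*(s-1)) iteratively.
q = 0.1214

0.1214


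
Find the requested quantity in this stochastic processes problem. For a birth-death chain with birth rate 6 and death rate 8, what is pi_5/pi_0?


For birth-death process, pi_n/pi_0 = (lambda/mu)^n
= (6/8)^5
= 0.2373

0.2373


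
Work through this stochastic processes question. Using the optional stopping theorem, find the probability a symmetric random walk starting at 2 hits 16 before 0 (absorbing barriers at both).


By optional stopping theorem: E(M at tau) = M(0) = 2
P(hit 16)*16 + P(hit 0)*0 = 2
P(hit 16) = (2 - 0)/(16 - 0) = 1/8 = 0.1250

0.1250


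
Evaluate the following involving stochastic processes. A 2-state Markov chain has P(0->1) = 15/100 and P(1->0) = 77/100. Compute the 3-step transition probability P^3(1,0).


Computing P^3 by matrix multiplication.
P = [[0.8500, 0.1500], [0.7700, 0.2300]]
After raising P to the power 3:
P^3(1,0) = 0.8365

0.8365


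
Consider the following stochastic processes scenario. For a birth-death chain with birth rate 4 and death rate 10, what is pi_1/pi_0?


For birth-death process, pi_n/pi_0 = (lambda/mu)^n
= (4/10)^1
= 0.4000

0.4000


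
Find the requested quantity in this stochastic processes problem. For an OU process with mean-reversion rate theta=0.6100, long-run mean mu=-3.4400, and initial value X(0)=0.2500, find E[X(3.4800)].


E[X(t)] = mu + (X(0) - mu)*exp(-theta*t)
= -3.4400 + (0.2500 - -3.4400)*exp(-0.6100*3.4800)
= -3.4400 + 3.6900 * 0.1197
= -2.9983

-2.9983


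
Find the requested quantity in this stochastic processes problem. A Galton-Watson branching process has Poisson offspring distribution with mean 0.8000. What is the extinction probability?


Since mu = 0.8000 <= 1, extinction probability = 1.

1.0000


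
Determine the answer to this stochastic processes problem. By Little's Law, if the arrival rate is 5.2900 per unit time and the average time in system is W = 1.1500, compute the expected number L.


Little's Law: L = lambda * W
= 5.2900 * 1.1500
= 6.0835

6.0835


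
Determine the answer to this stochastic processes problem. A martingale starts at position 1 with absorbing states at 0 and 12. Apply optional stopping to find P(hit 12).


By optional stopping theorem: E(M at tau) = M(0) = 1
P(hit 12)*12 + P(hit 0)*0 = 1
P(hit 12) = (1 - 0)/(12 - 0) = 1/12 = 0.0833

0.0833


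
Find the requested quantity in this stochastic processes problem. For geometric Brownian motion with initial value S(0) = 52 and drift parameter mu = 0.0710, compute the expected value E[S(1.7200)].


E[S(t)] = S(0) * exp(mu * t)
= 52 * exp(0.0710 * 1.7200)
= 52 * 1.1299
= 58.7543

58.7543


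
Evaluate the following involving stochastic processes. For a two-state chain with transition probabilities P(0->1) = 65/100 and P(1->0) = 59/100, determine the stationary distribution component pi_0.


Stationary distribution: pi_0 = p10/(p01+p10), pi_1 = p01/(p01+p10)
p01 = 0.6500, p10 = 0.5900
pi_0 = 0.4758

0.4758


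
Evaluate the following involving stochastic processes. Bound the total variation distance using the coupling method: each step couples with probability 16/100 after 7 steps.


TV distance bound <= (1-delta)^n
= (1 - 0.1600)^7
= 0.8400^7
= 0.2951

0.2951


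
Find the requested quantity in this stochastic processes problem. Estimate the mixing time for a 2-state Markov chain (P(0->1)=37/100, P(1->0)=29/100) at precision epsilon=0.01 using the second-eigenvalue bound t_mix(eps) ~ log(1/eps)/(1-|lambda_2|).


lambda_2 = |1 - p01 - p10| = |1 - 0.3700 - 0.2900| = 0.3400
t_mix ~ log(1/eps)/(1 - |lambda_2|)
= log(100)/(1 - 0.3400) = 4.6052/0.6600
= 6.9775

6.9775


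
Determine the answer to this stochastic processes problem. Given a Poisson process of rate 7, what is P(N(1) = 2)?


P(N(t)=k) = (lambda*t)^k * exp(-lambda*t) / k!
lambda*t = 7
= 7^2 * exp(-7) / 2!
= 49 * 9.1188e-04 / 2
= 0.0223

0.0223


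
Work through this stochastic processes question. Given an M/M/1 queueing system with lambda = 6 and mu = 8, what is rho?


rho = lambda/mu
= 6/8
= 0.7500

0.7500


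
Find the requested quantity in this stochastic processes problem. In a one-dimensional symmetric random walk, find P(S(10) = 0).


P(S(10) = 0) = C(10,5) / 4^5
= 252 / 1024
= 0.2461

0.2461


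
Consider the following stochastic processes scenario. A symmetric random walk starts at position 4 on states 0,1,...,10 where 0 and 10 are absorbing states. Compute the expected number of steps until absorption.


For symmetric RW on 0,...,N with absorbing barriers, E(i) = i*(N-i)
E(4) = 4 * 6 = 24

24


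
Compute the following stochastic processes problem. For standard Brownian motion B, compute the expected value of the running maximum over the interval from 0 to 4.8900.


E(max B(s)) = sqrt(2t/pi)
= sqrt(2*4.8900/pi)
= sqrt(3.1131)
= 1.7644

1.7644


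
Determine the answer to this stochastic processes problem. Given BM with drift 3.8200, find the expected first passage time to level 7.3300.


Expected first passage time = a/mu
= 7.3300/3.8200
= 1.9188

1.9188


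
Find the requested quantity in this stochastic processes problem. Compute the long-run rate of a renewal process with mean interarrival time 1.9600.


Long-run renewal rate = 1/E(X)
= 1/1.9600
= 0.5102

0.5102


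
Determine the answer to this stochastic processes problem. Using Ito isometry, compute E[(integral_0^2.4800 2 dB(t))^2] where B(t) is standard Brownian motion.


By Ito isometry: E[(int f dB)^2] = int f^2 dt
= 2^2 * 2.4800
= 4 * 2.4800 = 9.9200

9.9200


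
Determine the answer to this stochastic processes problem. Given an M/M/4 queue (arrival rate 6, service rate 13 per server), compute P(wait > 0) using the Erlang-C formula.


a = lambda/mu = 0.4615
rho = a/c = 0.1154
Erlang-C formula applied:
C(c,a) = 0.0013

0.0013


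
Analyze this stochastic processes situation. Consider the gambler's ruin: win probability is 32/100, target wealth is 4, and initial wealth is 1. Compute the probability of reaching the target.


Gambler's ruin formula:
r = q/p = 0.6800/0.3200 = 2.1250
P(win) = (1 - r^i)/(1 - r^N)
= (1 - 2.1250^1)/(1 - 2.1250^4)
= 0.0580

0.0580


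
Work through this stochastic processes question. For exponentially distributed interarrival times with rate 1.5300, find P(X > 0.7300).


P(X > t) = exp(-lambda * t)
= exp(-1.5300 * 0.7300)
= exp(-1.1169) = 0.3273

0.3273


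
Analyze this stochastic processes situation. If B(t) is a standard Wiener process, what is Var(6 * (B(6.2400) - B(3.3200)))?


Var(alpha*(B(t)-B(s))) = alpha^2 * (t-s)
= 6^2 * (6.2400 - 3.3200)
= 36 * 2.9200
= 105.1200

105.1200


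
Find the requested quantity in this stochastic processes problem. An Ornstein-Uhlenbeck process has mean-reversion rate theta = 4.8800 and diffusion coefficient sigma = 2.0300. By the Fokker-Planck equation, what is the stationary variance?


Stationary variance = sigma^2 / (2*theta)
= 2.0300^2 / (2*4.8800)
= 4.1209 / 9.7600
= 0.4222

0.4222


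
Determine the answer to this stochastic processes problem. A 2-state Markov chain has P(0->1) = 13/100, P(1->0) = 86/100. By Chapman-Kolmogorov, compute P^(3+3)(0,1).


P^6 = P^3 * P^3
Computing via matrix multiplication of the transition matrix.
Entry (0,1) of P^6 = 0.1313

0.1313


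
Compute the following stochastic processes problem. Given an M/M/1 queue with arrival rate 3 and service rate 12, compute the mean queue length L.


rho = 3/12 = 0.2500
L = rho/(1-rho)
= 0.2500/0.7500
= 0.3333

0.3333


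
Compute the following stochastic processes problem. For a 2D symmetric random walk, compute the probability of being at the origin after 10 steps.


P = C(10,5)^2 / 4^10
= 252^2 / 1048576
= 63504 / 1048576
= 0.0606

0.0606


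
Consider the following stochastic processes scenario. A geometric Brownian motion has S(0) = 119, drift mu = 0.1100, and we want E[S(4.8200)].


E[S(t)] = S(0) * exp(mu * t)
= 119 * exp(0.1100 * 4.8200)
= 119 * 1.6993
= 202.2134

202.2134


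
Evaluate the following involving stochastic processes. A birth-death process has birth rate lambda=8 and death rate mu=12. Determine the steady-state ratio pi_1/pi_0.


For birth-death process, pi_n/pi_0 = (lambda/mu)^n
= (8/12)^1
= 0.6667

0.6667


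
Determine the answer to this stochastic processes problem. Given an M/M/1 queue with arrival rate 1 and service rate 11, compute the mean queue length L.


rho = 1/11 = 0.0909
L = rho/(1-rho)
= 0.0909/0.9091
= 0.1000

0.1000


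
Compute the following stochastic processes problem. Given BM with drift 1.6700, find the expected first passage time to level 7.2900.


Expected first passage time = a/mu
= 7.2900/1.6700
= 4.3653

4.3653


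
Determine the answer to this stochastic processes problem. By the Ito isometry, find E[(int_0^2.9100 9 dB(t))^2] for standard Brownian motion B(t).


By Ito isometry: E[(int f dB)^2] = int f^2 dt
= 9^2 * 2.9100
= 81 * 2.9100 = 235.7100

235.7100


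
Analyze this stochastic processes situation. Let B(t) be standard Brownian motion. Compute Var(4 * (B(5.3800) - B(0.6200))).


Var(alpha*(B(t)-B(s))) = alpha^2 * (t-s)
= 4^2 * (5.3800 - 0.6200)
= 16 * 4.7600
= 76.1600

76.1600


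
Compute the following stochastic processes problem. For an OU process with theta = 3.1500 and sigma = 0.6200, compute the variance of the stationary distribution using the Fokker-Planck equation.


Stationary variance = sigma^2 / (2*theta)
= 0.6200^2 / (2*3.1500)
= 0.3844 / 6.3000
= 0.0610

0.0610


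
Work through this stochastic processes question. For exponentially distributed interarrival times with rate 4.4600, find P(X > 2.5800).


P(X > t) = exp(-lambda * t)
= exp(-4.4600 * 2.5800)
= exp(-11.5068) = 1.0061e-05

1.0061e-05


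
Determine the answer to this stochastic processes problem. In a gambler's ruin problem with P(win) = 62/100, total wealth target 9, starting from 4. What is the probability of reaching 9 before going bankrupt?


Gambler's ruin formula:
r = q/p = 0.3800/0.6200 = 0.6129
P(win) = (1 - r^i)/(1 - r^N)
= (1 - 0.6129^4)/(1 - 0.6129^9)
= 0.8695

0.8695


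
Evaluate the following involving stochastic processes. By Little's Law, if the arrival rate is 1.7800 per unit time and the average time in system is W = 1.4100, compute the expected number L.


Little's Law: L = lambda * W
= 1.7800 * 1.4100
= 2.5098

2.5098


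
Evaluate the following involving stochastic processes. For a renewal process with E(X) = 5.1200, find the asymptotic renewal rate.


Long-run renewal rate = 1/E(X)
= 1/5.1200
= 0.1953

0.1953


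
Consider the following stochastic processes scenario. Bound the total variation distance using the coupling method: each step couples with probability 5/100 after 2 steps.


TV distance bound <= (1-delta)^n
= (1 - 0.0500)^2
= 0.9500^2
= 0.9025

0.9025


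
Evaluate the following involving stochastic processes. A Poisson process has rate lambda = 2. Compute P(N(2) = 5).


P(N(t)=k) = (lambda*t)^k * exp(-lambda*t) / k!
lambda*t = 4
= 4^5 * exp(-4) / 5!
= 1024 * 0.0183 / 120
= 0.1563

0.1563


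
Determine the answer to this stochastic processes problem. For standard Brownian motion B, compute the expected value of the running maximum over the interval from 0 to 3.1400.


E(max B(s)) = sqrt(2t/pi)
= sqrt(2*3.1400/pi)
= sqrt(1.9990)
= 1.4139

1.4139


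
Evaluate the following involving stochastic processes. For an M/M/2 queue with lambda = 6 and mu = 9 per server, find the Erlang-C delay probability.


a = lambda/mu = 0.6667
rho = a/c = 0.3333
Erlang-C formula applied:
C(c,a) = 0.1667

0.1667


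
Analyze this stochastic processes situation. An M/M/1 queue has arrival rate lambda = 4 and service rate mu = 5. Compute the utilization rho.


rho = lambda/mu
= 4/5
= 0.8000

0.8000


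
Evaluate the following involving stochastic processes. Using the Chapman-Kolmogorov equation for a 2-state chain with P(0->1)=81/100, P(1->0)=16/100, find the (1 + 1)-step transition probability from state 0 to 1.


P^2 = P^1 * P^1
Computing via matrix multiplication of the transition matrix.
Entry (0,1) of P^2 = 0.8343

0.8343


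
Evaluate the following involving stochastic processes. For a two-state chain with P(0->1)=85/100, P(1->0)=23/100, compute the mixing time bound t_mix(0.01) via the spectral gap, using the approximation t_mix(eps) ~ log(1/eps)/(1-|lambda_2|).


lambda_2 = |1 - p01 - p10| = |1 - 0.8500 - 0.2300| = 0.0800
t_mix ~ log(1/eps)/(1 - |lambda_2|)
= log(100)/(1 - 0.0800) = 4.6052/0.9200
= 5.0056

5.0056


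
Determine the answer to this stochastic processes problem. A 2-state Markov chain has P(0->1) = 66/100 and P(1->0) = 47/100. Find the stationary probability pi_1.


Stationary distribution: pi_0 = p10/(p01+p10), pi_1 = p01/(p01+p10)
p01 = 0.6600, p10 = 0.4700
pi_1 = 0.5841

0.5841


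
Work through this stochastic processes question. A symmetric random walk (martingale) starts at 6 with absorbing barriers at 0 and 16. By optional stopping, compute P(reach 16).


By optional stopping theorem: E(M at tau) = M(0) = 6
P(hit 16)*16 + P(hit 0)*0 = 6
P(hit 16) = (6 - 0)/(16 - 0) = 3/8 = 0.3750

0.3750


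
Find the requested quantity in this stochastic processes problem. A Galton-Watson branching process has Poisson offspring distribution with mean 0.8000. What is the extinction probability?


Since mu = 0.8000 <= 1, extinction probability = 1.

1.0000


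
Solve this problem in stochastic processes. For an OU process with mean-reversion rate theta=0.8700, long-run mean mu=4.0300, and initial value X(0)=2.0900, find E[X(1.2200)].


E[X(t)] = mu + (X(0) - mu)*exp(-theta*t)
= 4.0300 + (2.0900 - 4.0300)*exp(-0.8700*1.2200)
= 4.0300 + -1.9400 * 0.3460
= 3.3588

3.3588


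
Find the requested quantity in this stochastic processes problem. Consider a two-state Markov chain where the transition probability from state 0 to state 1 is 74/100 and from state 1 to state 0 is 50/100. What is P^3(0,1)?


Computing P^3 by matrix multiplication.
P = [[0.2600, 0.7400], [0.5000, 0.5000]]
After raising P to the power 3:
P^3(0,1) = 0.6050

0.6050


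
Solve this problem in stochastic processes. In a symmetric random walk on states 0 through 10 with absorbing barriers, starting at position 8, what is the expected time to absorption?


For symmetric RW on 0,...,N with absorbing barriers, E(i) = i*(N-i)
E(8) = 8 * 2 = 16

16


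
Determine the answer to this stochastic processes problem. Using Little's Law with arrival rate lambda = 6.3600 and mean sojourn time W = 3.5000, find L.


Little's Law: L = lambda * W
= 6.3600 * 3.5000
= 22.2600

22.2600


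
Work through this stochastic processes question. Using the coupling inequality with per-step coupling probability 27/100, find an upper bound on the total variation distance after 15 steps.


TV distance bound <= (1-delta)^n
= (1 - 0.2700)^15
= 0.7300^15
= 0.0089

0.0089


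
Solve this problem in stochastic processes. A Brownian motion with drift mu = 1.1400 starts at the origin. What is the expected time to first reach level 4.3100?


Expected first passage time = a/mu
= 4.3100/1.1400
= 3.7807

3.7807


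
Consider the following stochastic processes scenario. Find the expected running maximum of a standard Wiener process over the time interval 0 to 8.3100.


E(max B(s)) = sqrt(2t/pi)
= sqrt(2*8.3100/pi)
= sqrt(5.2903)
= 2.3001

2.3001


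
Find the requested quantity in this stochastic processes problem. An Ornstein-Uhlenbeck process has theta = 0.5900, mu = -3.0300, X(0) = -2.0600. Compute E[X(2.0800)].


E[X(t)] = mu + (X(0) - mu)*exp(-theta*t)
= -3.0300 + (-2.0600 - -3.0300)*exp(-0.5900*2.0800)
= -3.0300 + 0.9700 * 0.2931
= -2.7457

-2.7457


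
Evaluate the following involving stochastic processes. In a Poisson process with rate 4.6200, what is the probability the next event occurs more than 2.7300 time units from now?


P(X > t) = exp(-lambda * t)
= exp(-4.6200 * 2.7300)
= exp(-12.6126) = 3.3298e-06

3.3298e-06


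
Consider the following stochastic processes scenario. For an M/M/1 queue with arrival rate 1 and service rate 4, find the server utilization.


rho = lambda/mu
= 1/4
= 0.2500

0.2500


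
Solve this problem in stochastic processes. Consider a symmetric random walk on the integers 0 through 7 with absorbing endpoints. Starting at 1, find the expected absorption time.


For symmetric RW on 0,...,N with absorbing barriers, E(i) = i*(N-i)
E(1) = 1 * 6 = 6

6


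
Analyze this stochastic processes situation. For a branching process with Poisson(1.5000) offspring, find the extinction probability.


Since mu = 1.5000 > 1, extinction prob q < 1.
Solve s = exp(mu*(s-1)) iteratively.
q = 0.4172

0.4172


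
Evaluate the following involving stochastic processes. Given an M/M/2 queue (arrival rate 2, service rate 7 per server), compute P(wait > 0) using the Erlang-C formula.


a = lambda/mu = 0.2857
rho = a/c = 0.1429
Erlang-C formula applied:
C(c,a) = 0.0357

0.0357


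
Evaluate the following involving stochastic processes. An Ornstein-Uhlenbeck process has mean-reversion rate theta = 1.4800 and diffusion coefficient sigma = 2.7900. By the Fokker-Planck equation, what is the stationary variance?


Stationary variance = sigma^2 / (2*theta)
= 2.7900^2 / (2*1.4800)
= 7.7841 / 2.9600
= 2.6298

2.6298
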